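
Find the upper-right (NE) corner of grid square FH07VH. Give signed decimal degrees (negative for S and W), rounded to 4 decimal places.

-12.6667, -78.1667

Field F=5, H=7: +5·20° lon, +7·10° lat → SW at lon -80°, lat -20°.
Square 0, 7: +0·2° lon, +7·1° lat → SW at lon -80°, lat -13°.
Subsquare v=21, h=7: +21·0.0833333° lon, +7·0.0416667° lat → SW at lon -78.25°, lat -12.7083°.
Cell spans 0.0833333° lon × 0.0416667° lat. NE corner is SW corner plus one full cell.
latitude -12.6667, longitude -78.1667.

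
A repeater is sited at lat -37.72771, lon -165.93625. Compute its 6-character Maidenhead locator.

AF72ag

Offset from 180°W / 90°S: lon 14.0637°, lat 52.2723°.
Field (20°×10°, letters A–R): lon ⌊14.0637/20⌋ = 0 → A; lat ⌊52.2723/10⌋ = 5 → F.
Square (2°×1°, digits 0–9): lon ⌊14.0637/2⌋ = 7; lat ⌊2.2723/1⌋ = 2.
Subsquare (5′×2.5′, letters a–x): lon ⌊0.0637/0.0833333⌋ = 0 → a; lat ⌊0.2723/0.0416667⌋ = 6 → g.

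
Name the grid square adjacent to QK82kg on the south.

Latitude subsquare g = 6; −1 → 5 = f.
The longitude characters are unchanged.

QK82kf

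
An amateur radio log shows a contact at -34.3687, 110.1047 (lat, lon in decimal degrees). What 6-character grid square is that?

OF55bp

Offset from 180°W / 90°S: lon 290.1047°, lat 55.6313°.
Field: lon ⌊290.1047/20⌋ = 14 → O; lat ⌊55.6313/10⌋ = 5 → F.
Square: lon ⌊10.1047/2⌋ = 5; lat ⌊5.6313/1⌋ = 5.
Subsquare: lon ⌊0.1047/0.0833333⌋ = 1 → b; lat ⌊0.6313/0.0416667⌋ = 15 → p.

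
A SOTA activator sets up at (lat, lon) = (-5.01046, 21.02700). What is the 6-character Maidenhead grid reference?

Add 180° to longitude and 90° to latitude: 201.0270, 84.9895.
Field: 201.0270/20 → 10 → K, 84.9895/10 → 8 → I; chars KI.
Square: 1.0270/2 → 0, 4.9895/1 → 4; chars 04.
Subsquare: 1.0270/0.0833333 → 12 → m, 0.9895/0.0416667 → 23 → x; chars mx.

KI04mx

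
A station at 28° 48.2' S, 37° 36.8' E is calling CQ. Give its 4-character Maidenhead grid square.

KG81

Shift to the Maidenhead origin (180°W, 90°S): lon 217.61, lat 61.20.
Field: 217.61/20 → 10 → K, 61.20/10 → 6 → G; chars KG.
Square: 17.61/2 → 8, 1.20/1 → 1; chars 81.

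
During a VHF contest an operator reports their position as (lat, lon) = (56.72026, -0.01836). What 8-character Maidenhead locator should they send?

Shift to the Maidenhead origin (180°W, 90°S): lon 179.98164, lat 146.72026.
Field (20°×10°, letters A–R): lon ⌊179.98164/20⌋ = 8 → I; lat ⌊146.72026/10⌋ = 14 → O.
Square (2°×1°, digits 0–9): lon ⌊19.98164/2⌋ = 9; lat ⌊6.72026/1⌋ = 6.
Subsquare (5′×2.5′, letters a–x): lon ⌊1.98164/0.0833333⌋ = 23 → x; lat ⌊0.72026/0.0416667⌋ = 17 → r.
Extended square (30″×15″, digits 0–9): lon ⌊0.06497/0.00833333⌋ = 7; lat ⌊0.01193/0.00416667⌋ = 2.

IO96xr72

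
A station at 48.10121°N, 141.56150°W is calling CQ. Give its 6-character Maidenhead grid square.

BN98fc

Offset from 180°W / 90°S: lon 38.4385°, lat 138.1012°.
Field (20°×10°, letters A–R): 38.4385/20 → 1 → B, 138.1012/10 → 13 → N; chars BN.
Square (2°×1°, digits 0–9): 18.4385/2 → 9, 8.1012/1 → 8; chars 98.
Subsquare (5′×2.5′, letters a–x): 0.4385/0.0833333 → 5 → f, 0.1012/0.0416667 → 2 → c; chars fc.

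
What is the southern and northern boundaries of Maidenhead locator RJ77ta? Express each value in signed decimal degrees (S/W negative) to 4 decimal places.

7.0000, 7.0417

Field R=17, J=9: +17·20° lon, +9·10° lat → SW at lon 160°, lat 0°.
Square 7, 7: +7·2° lon, +7·1° lat → SW at lon 174°, lat 7°.
Subsquare t=19, a=0: +19·0.0833333° lon, +0·0.0416667° lat → SW at lon 175.583°, lat 7°.
Cell spans 0.0833333° lon × 0.0416667° lat.
south 7.0000, north 7.0417.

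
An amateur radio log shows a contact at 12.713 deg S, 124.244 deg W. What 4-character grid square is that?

CH77

Shift to the Maidenhead origin (180°W, 90°S): lon 55.76, lat 77.29.
Field: lon ⌊55.76/20⌋ = 2 → C; lat ⌊77.29/10⌋ = 7 → H.
Square: lon ⌊15.76/2⌋ = 7; lat ⌊7.29/1⌋ = 7.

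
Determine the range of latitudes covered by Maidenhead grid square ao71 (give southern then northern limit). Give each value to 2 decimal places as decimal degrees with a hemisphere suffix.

51.00° N, 52.00° N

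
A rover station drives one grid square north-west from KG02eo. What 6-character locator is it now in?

KG02dp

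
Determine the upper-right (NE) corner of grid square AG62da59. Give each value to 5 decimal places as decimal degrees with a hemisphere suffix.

27.95833° S, 167.70000° W

Field A=0, G=6: +0·20° lon, +6·10° lat → SW at lon -180°, lat -30°.
Square 6, 2: +6·2° lon, +2·1° lat → SW at lon -168°, lat -28°.
Subsquare d=3, a=0: +3·0.0833333° lon, +0·0.0416667° lat → SW at lon -167.75°, lat -28°.
Extended square 5, 9: +5·0.00833333° lon, +9·0.00416667° lat → SW at lon -167.708°, lat -27.9625°.
Cell spans 0.00833333° lon × 0.00416667° lat. NE corner is SW corner plus one full cell.
latitude 27.95833° S, longitude 167.70000° W.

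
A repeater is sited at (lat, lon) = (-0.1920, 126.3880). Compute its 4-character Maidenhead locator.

Shift to the Maidenhead origin (180°W, 90°S): lon 306.39, lat 89.81.
Field: lon ⌊306.39/20⌋ = 15 → P; lat ⌊89.81/10⌋ = 8 → I.
Square: lon ⌊6.39/2⌋ = 3; lat ⌊9.81/1⌋ = 9.

PI39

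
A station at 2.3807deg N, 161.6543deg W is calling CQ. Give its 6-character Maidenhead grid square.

AJ92ej

Add 180° to longitude and 90° to latitude: 18.3457, 92.3807.
Field: 18.3457/20 → 0 → A, 92.3807/10 → 9 → J; chars AJ.
Square: 18.3457/2 → 9, 2.3807/1 → 2; chars 92.
Subsquare: 0.3457/0.0833333 → 4 → e, 0.3807/0.0416667 → 9 → j; chars ej.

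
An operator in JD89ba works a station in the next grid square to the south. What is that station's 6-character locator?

JD88bx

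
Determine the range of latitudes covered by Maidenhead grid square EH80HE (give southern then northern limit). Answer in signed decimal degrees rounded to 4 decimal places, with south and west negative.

-19.8333, -19.7917

Field E=4, H=7: +4·20° lon, +7·10° lat → SW at lon -100°, lat -20°.
Square 8, 0: +8·2° lon, +0·1° lat → SW at lon -84°, lat -20°.
Subsquare h=7, e=4: +7·0.0833333° lon, +4·0.0416667° lat → SW at lon -83.4167°, lat -19.8333°.
Cell spans 0.0833333° lon × 0.0416667° lat.
south -19.8333, north -19.7917.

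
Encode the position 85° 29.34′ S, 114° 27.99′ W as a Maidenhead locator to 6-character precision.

DA24sm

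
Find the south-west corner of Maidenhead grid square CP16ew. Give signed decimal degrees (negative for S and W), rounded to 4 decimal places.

66.9167, -137.6667

Field C=2, P=15: +2·20° lon, +15·10° lat → SW at lon -140°, lat 60°.
Square 1, 6: +1·2° lon, +6·1° lat → SW at lon -138°, lat 66°.
Subsquare e=4, w=22: +4·0.0833333° lon, +22·0.0416667° lat → SW at lon -137.667°, lat 66.9167°.
latitude 66.9167, longitude -137.6667.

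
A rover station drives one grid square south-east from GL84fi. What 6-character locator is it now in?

GL84gh

Longitude subsquare f = 5; +1 → 6 = g.
Latitude subsquare i = 8; −1 → 7 = h.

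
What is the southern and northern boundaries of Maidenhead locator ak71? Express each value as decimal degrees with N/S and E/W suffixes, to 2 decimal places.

11.00° N, 12.00° N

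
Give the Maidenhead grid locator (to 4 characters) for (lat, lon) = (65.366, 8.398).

JP45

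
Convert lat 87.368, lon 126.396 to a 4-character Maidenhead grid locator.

PR37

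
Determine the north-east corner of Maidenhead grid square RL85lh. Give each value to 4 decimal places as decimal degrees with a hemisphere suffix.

Field R=17, L=11: +17·20° lon, +11·10° lat → SW at lon 160°, lat 20°.
Square 8, 5: +8·2° lon, +5·1° lat → SW at lon 176°, lat 25°.
Subsquare l=11, h=7: +11·0.0833333° lon, +7·0.0416667° lat → SW at lon 176.917°, lat 25.2917°.
Cell spans 0.0833333° lon × 0.0416667° lat. NE corner is SW corner plus one full cell.
latitude 25.3333° N, longitude 177.0000° E.

25.3333° N, 177.0000° E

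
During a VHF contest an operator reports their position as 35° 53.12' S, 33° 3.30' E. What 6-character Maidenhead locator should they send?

KF64mc

Offset from 180°W / 90°S: lon 213.0550°, lat 54.1147°.
Field: lon ⌊213.0550/20⌋ = 10 → K; lat ⌊54.1147/10⌋ = 5 → F.
Square: lon ⌊13.0550/2⌋ = 6; lat ⌊4.1147/1⌋ = 4.
Subsquare: lon ⌊1.0550/0.0833333⌋ = 12 → m; lat ⌊0.1147/0.0416667⌋ = 2 → c.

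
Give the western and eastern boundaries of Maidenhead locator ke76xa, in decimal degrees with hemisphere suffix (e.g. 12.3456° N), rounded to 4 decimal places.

35.9167° E, 36.0000° E

Field K=10, E=4: +10·20° lon, +4·10° lat → SW at lon 20°, lat -50°.
Square 7, 6: +7·2° lon, +6·1° lat → SW at lon 34°, lat -44°.
Subsquare x=23, a=0: +23·0.0833333° lon, +0·0.0416667° lat → SW at lon 35.9167°, lat -44°.
Cell spans 0.0833333° lon × 0.0416667° lat.
west 35.9167° E, east 36.0000° E.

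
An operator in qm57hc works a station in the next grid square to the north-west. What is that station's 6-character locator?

QM57gd

Longitude subsquare h = 7; −1 → 6 = g.
Latitude subsquare c = 2; +1 → 3 = d.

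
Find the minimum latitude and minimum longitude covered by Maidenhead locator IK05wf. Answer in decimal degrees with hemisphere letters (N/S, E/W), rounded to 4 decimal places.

15.2083° N, 18.1667° W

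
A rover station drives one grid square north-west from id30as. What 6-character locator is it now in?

Longitude subsquare a = 0; −1 → -1, wraps to 23 = x, carry into square.
Longitude square 3; −1 → 2.
Latitude subsquare s = 18; +1 → 19 = t.

ID20xt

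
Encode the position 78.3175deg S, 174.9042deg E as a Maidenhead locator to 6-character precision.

Shift to the Maidenhead origin (180°W, 90°S): lon 354.9042, lat 11.6825.
Field: 354.9042/20 → 17 → R, 11.6825/10 → 1 → B; chars RB.
Square: 14.9042/2 → 7, 1.6825/1 → 1; chars 71.
Subsquare: 0.9042/0.0833333 → 10 → k, 0.6825/0.0416667 → 16 → q; chars kq.

RB71kq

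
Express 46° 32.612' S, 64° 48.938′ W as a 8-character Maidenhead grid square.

FE73ok29

Add 180° to longitude and 90° to latitude: 115.18437, 43.45647.
Field: 115.18437/20 → 5 → F, 43.45647/10 → 4 → E; chars FE.
Square: 15.18437/2 → 7, 3.45647/1 → 3; chars 73.
Subsquare: 1.18437/0.0833333 → 14 → o, 0.45647/0.0416667 → 10 → k; chars ok.
Extended square: 0.01770/0.00833333 → 2, 0.03980/0.00416667 → 9; chars 29.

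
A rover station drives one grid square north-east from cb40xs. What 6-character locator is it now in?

CB50at

Longitude subsquare x = 23; +1 → 24, wraps to 0 = a, carry into square.
Longitude square 4; +1 → 5.
Latitude subsquare s = 18; +1 → 19 = t.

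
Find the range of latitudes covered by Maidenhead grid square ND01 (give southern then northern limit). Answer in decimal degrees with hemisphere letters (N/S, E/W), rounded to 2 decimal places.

Field N=13, D=3: +13·20° lon, +3·10° lat → SW at lon 80°, lat -60°.
Square 0, 1: +0·2° lon, +1·1° lat → SW at lon 80°, lat -59°.
Cell spans 2° lon × 1° lat.
south 59.00° S, north 58.00° S.

59.00° S, 58.00° S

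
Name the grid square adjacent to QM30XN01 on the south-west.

QM30wn90

Longitude extended square 0; −1 → -1, wraps to 9, carry into subsquare.
Longitude subsquare x = 23; −1 → 22 = w.
Latitude extended square 1; −1 → 0.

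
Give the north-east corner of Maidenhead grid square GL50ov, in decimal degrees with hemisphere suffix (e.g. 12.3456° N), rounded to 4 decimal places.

Field G=6, L=11: +6·20° lon, +11·10° lat → SW at lon -60°, lat 20°.
Square 5, 0: +5·2° lon, +0·1° lat → SW at lon -50°, lat 20°.
Subsquare o=14, v=21: +14·0.0833333° lon, +21·0.0416667° lat → SW at lon -48.8333°, lat 20.875°.
Cell spans 0.0833333° lon × 0.0416667° lat. NE corner is SW corner plus one full cell.
latitude 20.9167° N, longitude 48.7500° W.

20.9167° N, 48.7500° W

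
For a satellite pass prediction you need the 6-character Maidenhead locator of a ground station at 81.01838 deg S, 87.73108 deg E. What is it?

NA38ux

Shift to the Maidenhead origin (180°W, 90°S): lon 267.7311, lat 8.9816.
Field: 267.7311/20 → 13 → N, 8.9816/10 → 0 → A; chars NA.
Square: 7.7311/2 → 3, 8.9816/1 → 8; chars 38.
Subsquare: 1.7311/0.0833333 → 20 → u, 0.9816/0.0416667 → 23 → x; chars ux.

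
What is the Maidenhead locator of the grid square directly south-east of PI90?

Longitude square 9; +1 → 10, wraps to 0, carry into field.
Longitude field P = 15; +1 → 16 = Q.
Latitude square 0; −1 → -1, wraps to 9, carry into field.
Latitude field I = 8; −1 → 7 = H.

QH09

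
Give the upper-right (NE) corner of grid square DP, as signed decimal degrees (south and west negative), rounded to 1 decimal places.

Field D=3, P=15: +3·20° lon, +15·10° lat → SW at lon -120°, lat 60°.
Cell spans 20° lon × 10° lat. NE corner is SW corner plus one full cell.
latitude 70.0, longitude -100.0.

70.0, -100.0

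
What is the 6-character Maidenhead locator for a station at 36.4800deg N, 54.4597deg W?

GM26sl

Offset from 180°W / 90°S: lon 125.5403°, lat 126.4800°.
Field (20°×10°, letters A–R): 125.5403/20 → 6 → G, 126.4800/10 → 12 → M; chars GM.
Square (2°×1°, digits 0–9): 5.5403/2 → 2, 6.4800/1 → 6; chars 26.
Subsquare (5′×2.5′, letters a–x): 1.5403/0.0833333 → 18 → s, 0.4800/0.0416667 → 11 → l; chars sl.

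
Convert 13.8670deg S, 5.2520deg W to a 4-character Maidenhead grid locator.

IH76

Offset from 180°W / 90°S: lon 174.75°, lat 76.13°.
Field (20°×10°, letters A–R): 174.75/20 → 8 → I, 76.13/10 → 7 → H; chars IH.
Square (2°×1°, digits 0–9): 14.75/2 → 7, 6.13/1 → 6; chars 76.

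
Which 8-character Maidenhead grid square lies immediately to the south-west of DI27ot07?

DI27nt96

Longitude extended square 0; −1 → -1, wraps to 9, carry into subsquare.
Longitude subsquare o = 14; −1 → 13 = n.
Latitude extended square 7; −1 → 6.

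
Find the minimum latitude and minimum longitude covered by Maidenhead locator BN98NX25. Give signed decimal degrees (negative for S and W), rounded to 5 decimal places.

48.97917, -140.90000

Field B=1, N=13: +1·20° lon, +13·10° lat → SW at lon -160°, lat 40°.
Square 9, 8: +9·2° lon, +8·1° lat → SW at lon -142°, lat 48°.
Subsquare n=13, x=23: +13·0.0833333° lon, +23·0.0416667° lat → SW at lon -140.917°, lat 48.9583°.
Extended square 2, 5: +2·0.00833333° lon, +5·0.00416667° lat → SW at lon -140.9°, lat 48.9792°.
latitude 48.97917, longitude -140.90000.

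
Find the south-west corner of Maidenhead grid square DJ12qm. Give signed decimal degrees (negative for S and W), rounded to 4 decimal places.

2.5000, -116.6667

Field D=3, J=9: +3·20° lon, +9·10° lat → SW at lon -120°, lat 0°.
Square 1, 2: +1·2° lon, +2·1° lat → SW at lon -118°, lat 2°.
Subsquare q=16, m=12: +16·0.0833333° lon, +12·0.0416667° lat → SW at lon -116.667°, lat 2.5°.
latitude 2.5000, longitude -116.6667.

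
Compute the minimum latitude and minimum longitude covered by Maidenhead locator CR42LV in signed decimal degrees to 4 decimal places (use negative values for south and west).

82.8750, -131.0833

Field C=2, R=17: +2·20° lon, +17·10° lat → SW at lon -140°, lat 80°.
Square 4, 2: +4·2° lon, +2·1° lat → SW at lon -132°, lat 82°.
Subsquare l=11, v=21: +11·0.0833333° lon, +21·0.0416667° lat → SW at lon -131.083°, lat 82.875°.
latitude 82.8750, longitude -131.0833.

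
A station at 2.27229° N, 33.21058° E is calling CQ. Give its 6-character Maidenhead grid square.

Add 180° to longitude and 90° to latitude: 213.2106, 92.2723.
Field: lon ⌊213.2106/20⌋ = 10 → K; lat ⌊92.2723/10⌋ = 9 → J.
Square: lon ⌊13.2106/2⌋ = 6; lat ⌊2.2723/1⌋ = 2.
Subsquare: lon ⌊1.2106/0.0833333⌋ = 14 → o; lat ⌊0.2723/0.0416667⌋ = 6 → g.

KJ62og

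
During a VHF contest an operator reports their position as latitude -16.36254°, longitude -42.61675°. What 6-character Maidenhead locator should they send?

GH83qp

Offset from 180°W / 90°S: lon 137.3833°, lat 73.6375°.
Field (20°×10°, letters A–R): 137.3833/20 → 6 → G, 73.6375/10 → 7 → H; chars GH.
Square (2°×1°, digits 0–9): 17.3833/2 → 8, 3.6375/1 → 3; chars 83.
Subsquare (5′×2.5′, letters a–x): 1.3833/0.0833333 → 16 → q, 0.6375/0.0416667 → 15 → p; chars qp.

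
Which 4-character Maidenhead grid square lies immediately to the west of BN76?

BN66

Longitude square 7; −1 → 6.
The latitude characters are unchanged.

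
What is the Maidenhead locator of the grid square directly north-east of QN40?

Longitude square 4; +1 → 5.
Latitude square 0; +1 → 1.

QN51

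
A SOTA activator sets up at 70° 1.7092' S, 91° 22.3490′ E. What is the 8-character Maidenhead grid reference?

Add 180° to longitude and 90° to latitude: 271.37248, 19.97151.
Field (20°×10°, letters A–R): 271.37248/20 → 13 → N, 19.97151/10 → 1 → B; chars NB.
Square (2°×1°, digits 0–9): 11.37248/2 → 5, 9.97151/1 → 9; chars 59.
Subsquare (5′×2.5′, letters a–x): 1.37248/0.0833333 → 16 → q, 0.97151/0.0416667 → 23 → x; chars qx.
Extended square (30″×15″, digits 0–9): 0.03915/0.00833333 → 4, 0.01318/0.00416667 → 3; chars 43.

NB59qx43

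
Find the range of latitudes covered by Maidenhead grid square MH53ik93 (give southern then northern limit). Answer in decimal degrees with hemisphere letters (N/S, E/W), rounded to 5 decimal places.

Field M=12, H=7: +12·20° lon, +7·10° lat → SW at lon 60°, lat -20°.
Square 5, 3: +5·2° lon, +3·1° lat → SW at lon 70°, lat -17°.
Subsquare i=8, k=10: +8·0.0833333° lon, +10·0.0416667° lat → SW at lon 70.6667°, lat -16.5833°.
Extended square 9, 3: +9·0.00833333° lon, +3·0.00416667° lat → SW at lon 70.7417°, lat -16.5708°.
Cell spans 0.00833333° lon × 0.00416667° lat.
south 16.57083° S, north 16.56667° S.

16.57083° S, 16.56667° S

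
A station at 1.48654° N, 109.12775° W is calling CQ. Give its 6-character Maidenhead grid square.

Offset from 180°W / 90°S: lon 70.8722°, lat 91.4865°.
Field (20°×10°, letters A–R): lon ⌊70.8722/20⌋ = 3 → D; lat ⌊91.4865/10⌋ = 9 → J.
Square (2°×1°, digits 0–9): lon ⌊10.8722/2⌋ = 5; lat ⌊1.4865/1⌋ = 1.
Subsquare (5′×2.5′, letters a–x): lon ⌊0.8722/0.0833333⌋ = 10 → k; lat ⌊0.4865/0.0416667⌋ = 11 → l.

DJ51kl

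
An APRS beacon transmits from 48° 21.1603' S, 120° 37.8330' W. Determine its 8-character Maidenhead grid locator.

CE91qp45

Add 180° to longitude and 90° to latitude: 59.36945, 41.64733.
Field: 59.36945/20 → 2 → C, 41.64733/10 → 4 → E; chars CE.
Square: 19.36945/2 → 9, 1.64733/1 → 1; chars 91.
Subsquare: 1.36945/0.0833333 → 16 → q, 0.64733/0.0416667 → 15 → p; chars qp.
Extended square: 0.03612/0.00833333 → 4, 0.02233/0.00416667 → 5; chars 45.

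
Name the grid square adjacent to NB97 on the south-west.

Longitude square 9; −1 → 8.
Latitude square 7; −1 → 6.

NB86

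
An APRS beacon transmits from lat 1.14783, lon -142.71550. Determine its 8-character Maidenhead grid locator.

Offset from 180°W / 90°S: lon 37.28450°, lat 91.14783°.
Field: lon ⌊37.28450/20⌋ = 1 → B; lat ⌊91.14783/10⌋ = 9 → J.
Square: lon ⌊17.28450/2⌋ = 8; lat ⌊1.14783/1⌋ = 1.
Subsquare: lon ⌊1.28450/0.0833333⌋ = 15 → p; lat ⌊0.14783/0.0416667⌋ = 3 → d.
Extended square: lon ⌊0.03450/0.00833333⌋ = 4; lat ⌊0.02283/0.00416667⌋ = 5.

BJ81pd45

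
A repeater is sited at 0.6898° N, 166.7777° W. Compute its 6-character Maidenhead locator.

Offset from 180°W / 90°S: lon 13.2223°, lat 90.6898°.
Field: lon ⌊13.2223/20⌋ = 0 → A; lat ⌊90.6898/10⌋ = 9 → J.
Square: lon ⌊13.2223/2⌋ = 6; lat ⌊0.6898/1⌋ = 0.
Subsquare: lon ⌊1.2223/0.0833333⌋ = 14 → o; lat ⌊0.6898/0.0416667⌋ = 16 → q.

AJ60oq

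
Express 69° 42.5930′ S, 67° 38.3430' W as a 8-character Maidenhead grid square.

FC60eg39

Add 180° to longitude and 90° to latitude: 112.36095, 20.29012.
Field (20°×10°, letters A–R): lon ⌊112.36095/20⌋ = 5 → F; lat ⌊20.29012/10⌋ = 2 → C.
Square (2°×1°, digits 0–9): lon ⌊12.36095/2⌋ = 6; lat ⌊0.29012/1⌋ = 0.
Subsquare (5′×2.5′, letters a–x): lon ⌊0.36095/0.0833333⌋ = 4 → e; lat ⌊0.29012/0.0416667⌋ = 6 → g.
Extended square (30″×15″, digits 0–9): lon ⌊0.02762/0.00833333⌋ = 3; lat ⌊0.04012/0.00416667⌋ = 9.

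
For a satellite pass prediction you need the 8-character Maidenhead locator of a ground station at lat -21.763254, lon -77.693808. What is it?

FG18df66

Offset from 180°W / 90°S: lon 102.30619°, lat 68.23675°.
Field: 102.30619/20 → 5 → F, 68.23675/10 → 6 → G; chars FG.
Square: 2.30619/2 → 1, 8.23675/1 → 8; chars 18.
Subsquare: 0.30619/0.0833333 → 3 → d, 0.23675/0.0416667 → 5 → f; chars df.
Extended square: 0.05619/0.00833333 → 6, 0.02841/0.00416667 → 6; chars 66.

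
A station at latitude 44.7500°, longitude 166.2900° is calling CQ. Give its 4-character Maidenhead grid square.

RN34

Add 180° to longitude and 90° to latitude: 346.29, 134.75.
Field: lon ⌊346.29/20⌋ = 17 → R; lat ⌊134.75/10⌋ = 13 → N.
Square: lon ⌊6.29/2⌋ = 3; lat ⌊4.75/1⌋ = 4.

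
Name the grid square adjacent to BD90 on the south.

BC99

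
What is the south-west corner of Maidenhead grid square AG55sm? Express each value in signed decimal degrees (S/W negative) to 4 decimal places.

-24.5000, -168.5000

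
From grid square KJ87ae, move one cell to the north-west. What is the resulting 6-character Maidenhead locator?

KJ77xf

Longitude subsquare a = 0; −1 → -1, wraps to 23 = x, carry into square.
Longitude square 8; −1 → 7.
Latitude subsquare e = 4; +1 → 5 = f.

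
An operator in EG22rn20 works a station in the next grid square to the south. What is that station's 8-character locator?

EG22rm29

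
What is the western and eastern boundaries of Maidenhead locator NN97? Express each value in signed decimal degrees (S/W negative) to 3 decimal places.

98.000, 100.000

Field N=13, N=13: +13·20° lon, +13·10° lat → SW at lon 80°, lat 40°.
Square 9, 7: +9·2° lon, +7·1° lat → SW at lon 98°, lat 47°.
Cell spans 2° lon × 1° lat.
west 98.000, east 100.000.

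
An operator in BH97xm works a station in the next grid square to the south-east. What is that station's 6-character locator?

Longitude subsquare x = 23; +1 → 24, wraps to 0 = a, carry into square.
Longitude square 9; +1 → 10, wraps to 0, carry into field.
Longitude field B = 1; +1 → 2 = C.
Latitude subsquare m = 12; −1 → 11 = l.

CH07al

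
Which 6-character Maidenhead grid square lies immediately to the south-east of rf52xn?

Longitude subsquare x = 23; +1 → 24, wraps to 0 = a, carry into square.
Longitude square 5; +1 → 6.
Latitude subsquare n = 13; −1 → 12 = m.

RF62am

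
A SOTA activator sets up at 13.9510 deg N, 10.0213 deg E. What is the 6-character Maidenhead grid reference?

JK53aw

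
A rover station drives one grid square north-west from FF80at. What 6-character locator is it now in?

FF70xu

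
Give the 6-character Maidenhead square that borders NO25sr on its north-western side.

Longitude subsquare s = 18; −1 → 17 = r.
Latitude subsquare r = 17; +1 → 18 = s.

NO25rs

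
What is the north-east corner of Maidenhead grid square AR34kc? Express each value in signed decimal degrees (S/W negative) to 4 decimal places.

84.1250, -173.0833

Field A=0, R=17: +0·20° lon, +17·10° lat → SW at lon -180°, lat 80°.
Square 3, 4: +3·2° lon, +4·1° lat → SW at lon -174°, lat 84°.
Subsquare k=10, c=2: +10·0.0833333° lon, +2·0.0416667° lat → SW at lon -173.167°, lat 84.0833°.
Cell spans 0.0833333° lon × 0.0416667° lat. NE corner is SW corner plus one full cell.
latitude 84.1250, longitude -173.0833.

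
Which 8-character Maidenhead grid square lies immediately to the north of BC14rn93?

Latitude extended square 3; +1 → 4.
The longitude characters are unchanged.

BC14rn94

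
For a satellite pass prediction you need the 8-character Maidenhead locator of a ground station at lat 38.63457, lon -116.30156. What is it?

DM18up32

Shift to the Maidenhead origin (180°W, 90°S): lon 63.69844, lat 128.63457.
Field: 63.69844/20 → 3 → D, 128.63457/10 → 12 → M; chars DM.
Square: 3.69844/2 → 1, 8.63457/1 → 8; chars 18.
Subsquare: 1.69844/0.0833333 → 20 → u, 0.63457/0.0416667 → 15 → p; chars up.
Extended square: 0.03177/0.00833333 → 3, 0.00957/0.00416667 → 2; chars 32.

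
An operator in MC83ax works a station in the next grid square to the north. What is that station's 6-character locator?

Latitude subsquare x = 23; +1 → 24, wraps to 0 = a, carry into square.
Latitude square 3; +1 → 4.
The longitude characters are unchanged.

MC84aa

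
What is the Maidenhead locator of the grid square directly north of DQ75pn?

DQ75po

Latitude subsquare n = 13; +1 → 14 = o.
The longitude characters are unchanged.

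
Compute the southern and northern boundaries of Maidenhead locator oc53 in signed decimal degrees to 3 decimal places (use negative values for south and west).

Field O=14, C=2: +14·20° lon, +2·10° lat → SW at lon 100°, lat -70°.
Square 5, 3: +5·2° lon, +3·1° lat → SW at lon 110°, lat -67°.
Cell spans 2° lon × 1° lat.
south -67.000, north -66.000.

-67.000, -66.000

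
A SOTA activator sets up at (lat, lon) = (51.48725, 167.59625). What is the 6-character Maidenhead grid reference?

Add 180° to longitude and 90° to latitude: 347.5962, 141.4873.
Field (20°×10°, letters A–R): 347.5962/20 → 17 → R, 141.4873/10 → 14 → O; chars RO.
Square (2°×1°, digits 0–9): 7.5962/2 → 3, 1.4873/1 → 1; chars 31.
Subsquare (5′×2.5′, letters a–x): 1.5962/0.0833333 → 19 → t, 0.4873/0.0416667 → 11 → l; chars tl.

RO31tl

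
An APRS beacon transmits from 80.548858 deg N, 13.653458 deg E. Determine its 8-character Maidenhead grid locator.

Offset from 180°W / 90°S: lon 193.65346°, lat 170.54886°.
Field (20°×10°, letters A–R): 193.65346/20 → 9 → J, 170.54886/10 → 17 → R; chars JR.
Square (2°×1°, digits 0–9): 13.65346/2 → 6, 0.54886/1 → 0; chars 60.
Subsquare (5′×2.5′, letters a–x): 1.65346/0.0833333 → 19 → t, 0.54886/0.0416667 → 13 → n; chars tn.
Extended square (30″×15″, digits 0–9): 0.07012/0.00833333 → 8, 0.00719/0.00416667 → 1; chars 81.

JR60tn81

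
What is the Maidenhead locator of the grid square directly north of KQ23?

Latitude square 3; +1 → 4.
The longitude characters are unchanged.

KQ24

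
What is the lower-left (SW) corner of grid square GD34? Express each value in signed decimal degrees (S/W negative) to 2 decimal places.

-56.00, -54.00

Field G=6, D=3: +6·20° lon, +3·10° lat → SW at lon -60°, lat -60°.
Square 3, 4: +3·2° lon, +4·1° lat → SW at lon -54°, lat -56°.
latitude -56.00, longitude -54.00.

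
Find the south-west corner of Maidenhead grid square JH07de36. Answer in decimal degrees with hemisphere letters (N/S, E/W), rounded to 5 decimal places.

Field J=9, H=7: +9·20° lon, +7·10° lat → SW at lon 0°, lat -20°.
Square 0, 7: +0·2° lon, +7·1° lat → SW at lon 0°, lat -13°.
Subsquare d=3, e=4: +3·0.0833333° lon, +4·0.0416667° lat → SW at lon 0.25°, lat -12.8333°.
Extended square 3, 6: +3·0.00833333° lon, +6·0.00416667° lat → SW at lon 0.275°, lat -12.8083°.
latitude 12.80833° S, longitude 0.27500° E.

12.80833° S, 0.27500° E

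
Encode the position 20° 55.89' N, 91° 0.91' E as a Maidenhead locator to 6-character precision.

NL50mw

Offset from 180°W / 90°S: lon 271.0152°, lat 110.9315°.
Field: 271.0152/20 → 13 → N, 110.9315/10 → 11 → L; chars NL.
Square: 11.0152/2 → 5, 0.9315/1 → 0; chars 50.
Subsquare: 1.0152/0.0833333 → 12 → m, 0.9315/0.0416667 → 22 → w; chars mw.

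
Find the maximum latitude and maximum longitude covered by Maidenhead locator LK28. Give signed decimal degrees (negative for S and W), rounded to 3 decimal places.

Field L=11, K=10: +11·20° lon, +10·10° lat → SW at lon 40°, lat 10°.
Square 2, 8: +2·2° lon, +8·1° lat → SW at lon 44°, lat 18°.
Cell spans 2° lon × 1° lat. NE corner is SW corner plus one full cell.
latitude 19.000, longitude 46.000.

19.000, 46.000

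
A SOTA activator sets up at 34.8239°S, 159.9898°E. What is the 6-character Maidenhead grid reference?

QF95xe

Add 180° to longitude and 90° to latitude: 339.9898, 55.1761.
Field: lon ⌊339.9898/20⌋ = 16 → Q; lat ⌊55.1761/10⌋ = 5 → F.
Square: lon ⌊19.9898/2⌋ = 9; lat ⌊5.1761/1⌋ = 5.
Subsquare: lon ⌊1.9898/0.0833333⌋ = 23 → x; lat ⌊0.1761/0.0416667⌋ = 4 → e.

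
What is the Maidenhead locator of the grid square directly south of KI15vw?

Latitude subsquare w = 22; −1 → 21 = v.
The longitude characters are unchanged.

KI15vv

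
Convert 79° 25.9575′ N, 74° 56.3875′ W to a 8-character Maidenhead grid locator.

Add 180° to longitude and 90° to latitude: 105.06021, 169.43263.
Field: lon ⌊105.06021/20⌋ = 5 → F; lat ⌊169.43263/10⌋ = 16 → Q.
Square: lon ⌊5.06021/2⌋ = 2; lat ⌊9.43263/1⌋ = 9.
Subsquare: lon ⌊1.06021/0.0833333⌋ = 12 → m; lat ⌊0.43263/0.0416667⌋ = 10 → k.
Extended square: lon ⌊0.06021/0.00833333⌋ = 7; lat ⌊0.01596/0.00416667⌋ = 3.

FQ29mk73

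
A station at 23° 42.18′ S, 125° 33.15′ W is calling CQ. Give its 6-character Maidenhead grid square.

CG76fh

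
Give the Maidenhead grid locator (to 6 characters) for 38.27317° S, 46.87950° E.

LF31kr

Add 180° to longitude and 90° to latitude: 226.8795, 51.7268.
Field (20°×10°, letters A–R): lon ⌊226.8795/20⌋ = 11 → L; lat ⌊51.7268/10⌋ = 5 → F.
Square (2°×1°, digits 0–9): lon ⌊6.8795/2⌋ = 3; lat ⌊1.7268/1⌋ = 1.
Subsquare (5′×2.5′, letters a–x): lon ⌊0.8795/0.0833333⌋ = 10 → k; lat ⌊0.7268/0.0416667⌋ = 17 → r.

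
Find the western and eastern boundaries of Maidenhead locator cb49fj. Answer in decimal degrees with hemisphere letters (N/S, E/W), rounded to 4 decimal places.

131.5833° W, 131.5000° W

Field C=2, B=1: +2·20° lon, +1·10° lat → SW at lon -140°, lat -80°.
Square 4, 9: +4·2° lon, +9·1° lat → SW at lon -132°, lat -71°.
Subsquare f=5, j=9: +5·0.0833333° lon, +9·0.0416667° lat → SW at lon -131.583°, lat -70.625°.
Cell spans 0.0833333° lon × 0.0416667° lat.
west 131.5833° W, east 131.5000° W.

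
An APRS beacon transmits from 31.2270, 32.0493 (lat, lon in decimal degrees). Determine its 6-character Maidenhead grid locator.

KM61af

Offset from 180°W / 90°S: lon 212.0493°, lat 121.2270°.
Field: 212.0493/20 → 10 → K, 121.2270/10 → 12 → M; chars KM.
Square: 12.0493/2 → 6, 1.2270/1 → 1; chars 61.
Subsquare: 0.0493/0.0833333 → 0 → a, 0.2270/0.0416667 → 5 → f; chars af.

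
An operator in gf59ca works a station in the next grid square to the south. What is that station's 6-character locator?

GF58cx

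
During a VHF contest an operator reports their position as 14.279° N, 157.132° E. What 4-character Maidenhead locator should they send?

Shift to the Maidenhead origin (180°W, 90°S): lon 337.13, lat 104.28.
Field: lon ⌊337.13/20⌋ = 16 → Q; lat ⌊104.28/10⌋ = 10 → K.
Square: lon ⌊17.13/2⌋ = 8; lat ⌊4.28/1⌋ = 4.

QK84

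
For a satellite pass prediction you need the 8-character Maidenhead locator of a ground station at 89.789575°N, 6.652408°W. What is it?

Add 180° to longitude and 90° to latitude: 173.34759, 179.78958.
Field: lon ⌊173.34759/20⌋ = 8 → I; lat ⌊179.78958/10⌋ = 17 → R.
Square: lon ⌊13.34759/2⌋ = 6; lat ⌊9.78958/1⌋ = 9.
Subsquare: lon ⌊1.34759/0.0833333⌋ = 16 → q; lat ⌊0.78958/0.0416667⌋ = 18 → s.
Extended square: lon ⌊0.01426/0.00833333⌋ = 1; lat ⌊0.03958/0.00416667⌋ = 9.

IR69qs19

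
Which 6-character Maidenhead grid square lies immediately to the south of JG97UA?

Latitude subsquare a = 0; −1 → -1, wraps to 23 = x, carry into square.
Latitude square 7; −1 → 6.
The longitude characters are unchanged.

JG96ux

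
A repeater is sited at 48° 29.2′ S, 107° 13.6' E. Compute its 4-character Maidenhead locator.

OE31

Offset from 180°W / 90°S: lon 287.23°, lat 41.51°.
Field (20°×10°, letters A–R): 287.23/20 → 14 → O, 41.51/10 → 4 → E; chars OE.
Square (2°×1°, digits 0–9): 7.23/2 → 3, 1.51/1 → 1; chars 31.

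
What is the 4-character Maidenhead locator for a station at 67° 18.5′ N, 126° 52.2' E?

Offset from 180°W / 90°S: lon 306.87°, lat 157.31°.
Field: lon ⌊306.87/20⌋ = 15 → P; lat ⌊157.31/10⌋ = 15 → P.
Square: lon ⌊6.87/2⌋ = 3; lat ⌊7.31/1⌋ = 7.

PP37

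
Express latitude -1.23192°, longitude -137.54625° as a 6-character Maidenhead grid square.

Offset from 180°W / 90°S: lon 42.4538°, lat 88.7681°.
Field (20°×10°, letters A–R): lon ⌊42.4538/20⌋ = 2 → C; lat ⌊88.7681/10⌋ = 8 → I.
Square (2°×1°, digits 0–9): lon ⌊2.4538/2⌋ = 1; lat ⌊8.7681/1⌋ = 8.
Subsquare (5′×2.5′, letters a–x): lon ⌊0.4538/0.0833333⌋ = 5 → f; lat ⌊0.7681/0.0416667⌋ = 18 → s.

CI18fs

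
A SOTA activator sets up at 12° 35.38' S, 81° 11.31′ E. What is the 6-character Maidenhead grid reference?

NH07oj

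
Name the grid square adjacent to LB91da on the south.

Latitude subsquare a = 0; −1 → -1, wraps to 23 = x, carry into square.
Latitude square 1; −1 → 0.
The longitude characters are unchanged.

LB90dx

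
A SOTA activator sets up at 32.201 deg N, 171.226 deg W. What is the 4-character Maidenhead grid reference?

AM42

Add 180° to longitude and 90° to latitude: 8.77, 122.20.
Field: lon ⌊8.77/20⌋ = 0 → A; lat ⌊122.20/10⌋ = 12 → M.
Square: lon ⌊8.77/2⌋ = 4; lat ⌊2.20/1⌋ = 2.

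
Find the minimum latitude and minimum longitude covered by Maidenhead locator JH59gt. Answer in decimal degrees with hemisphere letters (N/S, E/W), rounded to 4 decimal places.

10.2083° S, 10.5000° E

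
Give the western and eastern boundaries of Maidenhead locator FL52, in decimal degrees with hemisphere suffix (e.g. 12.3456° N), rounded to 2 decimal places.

Field F=5, L=11: +5·20° lon, +11·10° lat → SW at lon -80°, lat 20°.
Square 5, 2: +5·2° lon, +2·1° lat → SW at lon -70°, lat 22°.
Cell spans 2° lon × 1° lat.
west 70.00° W, east 68.00° W.

70.00° W, 68.00° W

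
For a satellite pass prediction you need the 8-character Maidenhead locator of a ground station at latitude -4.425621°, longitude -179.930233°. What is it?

AI05an87

Shift to the Maidenhead origin (180°W, 90°S): lon 0.06977, lat 85.57438.
Field (20°×10°, letters A–R): 0.06977/20 → 0 → A, 85.57438/10 → 8 → I; chars AI.
Square (2°×1°, digits 0–9): 0.06977/2 → 0, 5.57438/1 → 5; chars 05.
Subsquare (5′×2.5′, letters a–x): 0.06977/0.0833333 → 0 → a, 0.57438/0.0416667 → 13 → n; chars an.
Extended square (30″×15″, digits 0–9): 0.06977/0.00833333 → 8, 0.03271/0.00416667 → 7; chars 87.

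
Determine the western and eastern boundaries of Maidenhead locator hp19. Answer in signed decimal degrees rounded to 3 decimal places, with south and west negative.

Field H=7, P=15: +7·20° lon, +15·10° lat → SW at lon -40°, lat 60°.
Square 1, 9: +1·2° lon, +9·1° lat → SW at lon -38°, lat 69°.
Cell spans 2° lon × 1° lat.
west -38.000, east -36.000.

-38.000, -36.000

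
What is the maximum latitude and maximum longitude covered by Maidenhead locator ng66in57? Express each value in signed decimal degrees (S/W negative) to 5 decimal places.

-23.42500, 92.71667

Field N=13, G=6: +13·20° lon, +6·10° lat → SW at lon 80°, lat -30°.
Square 6, 6: +6·2° lon, +6·1° lat → SW at lon 92°, lat -24°.
Subsquare i=8, n=13: +8·0.0833333° lon, +13·0.0416667° lat → SW at lon 92.6667°, lat -23.4583°.
Extended square 5, 7: +5·0.00833333° lon, +7·0.00416667° lat → SW at lon 92.7083°, lat -23.4292°.
Cell spans 0.00833333° lon × 0.00416667° lat. NE corner is SW corner plus one full cell.
latitude -23.42500, longitude 92.71667.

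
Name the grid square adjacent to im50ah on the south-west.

Longitude subsquare a = 0; −1 → -1, wraps to 23 = x, carry into square.
Longitude square 5; −1 → 4.
Latitude subsquare h = 7; −1 → 6 = g.

IM40xg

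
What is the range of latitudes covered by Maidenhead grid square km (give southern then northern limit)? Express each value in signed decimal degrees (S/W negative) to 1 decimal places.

Field K=10, M=12: +10·20° lon, +12·10° lat → SW at lon 20°, lat 30°.
Cell spans 20° lon × 10° lat.
south 30.0, north 40.0.

30.0, 40.0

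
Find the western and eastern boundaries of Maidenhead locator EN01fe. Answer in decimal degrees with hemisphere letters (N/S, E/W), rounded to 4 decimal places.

Field E=4, N=13: +4·20° lon, +13·10° lat → SW at lon -100°, lat 40°.
Square 0, 1: +0·2° lon, +1·1° lat → SW at lon -100°, lat 41°.
Subsquare f=5, e=4: +5·0.0833333° lon, +4·0.0416667° lat → SW at lon -99.5833°, lat 41.1667°.
Cell spans 0.0833333° lon × 0.0416667° lat.
west 99.5833° W, east 99.5000° W.

99.5833° W, 99.5000° W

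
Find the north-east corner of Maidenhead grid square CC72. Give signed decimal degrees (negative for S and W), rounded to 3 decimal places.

-67.000, -124.000

Field C=2, C=2: +2·20° lon, +2·10° lat → SW at lon -140°, lat -70°.
Square 7, 2: +7·2° lon, +2·1° lat → SW at lon -126°, lat -68°.
Cell spans 2° lon × 1° lat. NE corner is SW corner plus one full cell.
latitude -67.000, longitude -124.000.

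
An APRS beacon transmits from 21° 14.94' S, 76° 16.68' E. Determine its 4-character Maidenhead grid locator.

Add 180° to longitude and 90° to latitude: 256.28, 68.75.
Field: lon ⌊256.28/20⌋ = 12 → M; lat ⌊68.75/10⌋ = 6 → G.
Square: lon ⌊16.28/2⌋ = 8; lat ⌊8.75/1⌋ = 8.

MG88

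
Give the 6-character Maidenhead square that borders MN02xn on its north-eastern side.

Longitude subsquare x = 23; +1 → 24, wraps to 0 = a, carry into square.
Longitude square 0; +1 → 1.
Latitude subsquare n = 13; +1 → 14 = o.

MN12ao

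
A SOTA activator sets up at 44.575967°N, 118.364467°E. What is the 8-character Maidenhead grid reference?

Shift to the Maidenhead origin (180°W, 90°S): lon 298.36447, lat 134.57597.
Field: lon ⌊298.36447/20⌋ = 14 → O; lat ⌊134.57597/10⌋ = 13 → N.
Square: lon ⌊18.36447/2⌋ = 9; lat ⌊4.57597/1⌋ = 4.
Subsquare: lon ⌊0.36447/0.0833333⌋ = 4 → e; lat ⌊0.57597/0.0416667⌋ = 13 → n.
Extended square: lon ⌊0.03113/0.00833333⌋ = 3; lat ⌊0.03430/0.00416667⌋ = 8.

ON94en38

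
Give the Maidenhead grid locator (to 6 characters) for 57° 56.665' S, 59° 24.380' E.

LD92qb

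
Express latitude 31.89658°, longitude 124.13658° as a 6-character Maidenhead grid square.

PM21bv

Shift to the Maidenhead origin (180°W, 90°S): lon 304.1366, lat 121.8966.
Field: 304.1366/20 → 15 → P, 121.8966/10 → 12 → M; chars PM.
Square: 4.1366/2 → 2, 1.8966/1 → 1; chars 21.
Subsquare: 0.1366/0.0833333 → 1 → b, 0.8966/0.0416667 → 21 → v; chars bv.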